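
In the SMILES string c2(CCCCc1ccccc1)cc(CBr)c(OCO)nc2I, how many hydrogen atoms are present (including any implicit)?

Hydrogens are implicit in SMILES; fill each atom to its normal valence:
  6 × C: 2 H each → 12
  6 × C (aromatic): 1 H each → 6
  5 × C (aromatic): no H
  1 × Br: no H
  1 × I: no H
  1 × N (aromatic): no H
  1 × O: 1 H
  1 × O: no H
  Total hydrogens = 19.

19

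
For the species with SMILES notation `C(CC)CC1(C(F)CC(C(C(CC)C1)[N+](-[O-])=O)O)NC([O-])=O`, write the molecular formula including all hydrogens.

C14H24FN2O5-

Heavy atoms from the SMILES: 14 C, 1 F, 2 N, 5 O.
Implicit hydrogens by atom environment:
  6 × C: 2 H each → 12
  4 × C: 1 H each → 4
  2 × C: 3 H each → 6
  2 × C: no H
  2 × O: no H
  2 × O (charge -1): no H
  1 × F: no H
  1 × N: 1 H
  1 × N (charge +1): no H
  1 × O: 1 H
  Total hydrogens = 24.
Net charge -1.
Molecular formula: C14H24FN2O5-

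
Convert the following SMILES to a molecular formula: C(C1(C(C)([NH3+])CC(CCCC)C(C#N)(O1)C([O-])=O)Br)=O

Heavy atoms from the SMILES: 1 Br, 13 C, 2 N, 4 O.
Implicit hydrogens by atom environment:
  5 × C: no H
  4 × C: 2 H each → 8
  3 × O: no H
  2 × C: 3 H each → 6
  2 × C: 1 H each → 2
  1 × Br: no H
  1 × N (charge +1): 3 H
  1 × N: no H
  1 × O (charge -1): no H
  Total hydrogens = 19.
Molecular formula: C13H19BrN2O4

C13H19BrN2O4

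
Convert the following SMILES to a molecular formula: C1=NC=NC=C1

C4H4N2

Heavy atoms from the SMILES: 4 C, 2 N.
Implicit hydrogens by atom environment:
  4 × C (aromatic): 1 H each → 4
  2 × N (aromatic): no H
  Total hydrogens = 4.
Molecular formula: C4H4N2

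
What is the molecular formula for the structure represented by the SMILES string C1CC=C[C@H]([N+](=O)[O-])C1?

C6H9NO2

Heavy atoms from the SMILES: 6 C, 1 N, 2 O.
Implicit hydrogens by atom environment:
  3 × C: 2 H each → 6
  3 × C: 1 H each → 3
  1 × N (charge +1): no H
  1 × O: no H
  1 × O (charge -1): no H
  Total hydrogens = 9.
Molecular formula: C6H9NO2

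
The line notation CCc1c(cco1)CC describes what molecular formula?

C8H12O

Heavy atoms from the SMILES: 8 C, 1 O.
Implicit hydrogens by atom environment:
  2 × C: 3 H each → 6
  2 × C: 2 H each → 4
  2 × C (aromatic): 1 H each → 2
  2 × C (aromatic): no H
  1 × O (aromatic): no H
  Total hydrogens = 12.
Molecular formula: C8H12O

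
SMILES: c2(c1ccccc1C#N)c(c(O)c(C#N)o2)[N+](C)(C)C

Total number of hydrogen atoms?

14

Hydrogens are implicit in SMILES; fill each atom to its normal valence:
  6 × C (aromatic): no H
  4 × C (aromatic): 1 H each → 4
  3 × C: 3 H each → 9
  2 × C: no H
  2 × N: no H
  1 × N (charge +1): no H
  1 × O: 1 H
  1 × O (aromatic): no H
  Total hydrogens = 14.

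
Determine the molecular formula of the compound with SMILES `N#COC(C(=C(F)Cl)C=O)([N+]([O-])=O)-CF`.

Heavy atoms from the SMILES: 6 C, 1 Cl, 2 F, 2 N, 4 O.
Implicit hydrogens by atom environment:
  4 × C: no H
  3 × O: no H
  2 × F: no H
  1 × C: 2 H
  1 × C: 1 H
  1 × Cl: no H
  1 × N (charge +1): no H
  1 × N: no H
  1 × O (charge -1): no H
  Total hydrogens = 3.
Molecular formula: C6H3ClF2N2O4

C6H3ClF2N2O4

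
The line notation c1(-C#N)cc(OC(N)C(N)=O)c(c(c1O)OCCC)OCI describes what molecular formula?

Heavy atoms from the SMILES: 13 C, 1 I, 3 N, 5 O.
Implicit hydrogens by atom environment:
  5 × C (aromatic): no H
  4 × O: no H
  3 × C: 2 H each → 6
  2 × C: no H
  2 × N: 2 H each → 4
  1 × C: 3 H
  1 × C (aromatic): 1 H
  1 × C: 1 H
  1 × I: no H
  1 × N: no H
  1 × O: 1 H
  Total hydrogens = 16.
Molecular formula: C13H16IN3O5

C13H16IN3O5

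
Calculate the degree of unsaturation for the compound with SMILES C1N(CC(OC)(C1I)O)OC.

Molecular formula from the SMILES: C6H12INO3.
DoU = (2C + 2 + N − H − X)/2 = (2·6 + 2 + 1 − 12 − 1)/2 = 2/2 = 1.
(Structurally: 1 ring(s) + 0 π bond(s) = 1.)

1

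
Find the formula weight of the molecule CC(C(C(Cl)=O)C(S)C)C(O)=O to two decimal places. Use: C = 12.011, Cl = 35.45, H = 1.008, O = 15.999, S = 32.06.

Molecular formula: C7H11ClO3S.
M = 7×12.011 + 1×35.45 + 11×1.008 + 3×15.999 + 1×32.06 = 210.67 g/mol.

210.67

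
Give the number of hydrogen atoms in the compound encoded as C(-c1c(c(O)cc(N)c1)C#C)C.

11

Hydrogens are implicit in SMILES; fill each atom to its normal valence:
  4 × C (aromatic): no H
  2 × C (aromatic): 1 H each → 2
  1 × C: 3 H
  1 × C: 2 H
  1 × C: 1 H
  1 × C: no H
  1 × N: 2 H
  1 × O: 1 H
  Total hydrogens = 11.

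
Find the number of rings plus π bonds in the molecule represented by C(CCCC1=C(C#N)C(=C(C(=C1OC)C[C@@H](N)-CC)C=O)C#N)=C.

Molecular formula from the SMILES: C19H23N3O2.
DoU = (2C + 2 + N − H − X)/2 = (2·19 + 2 + 3 − 23 − 0)/2 = 20/2 = 10.
(Structurally: 1 ring(s) + 9 π bond(s) = 10.)

10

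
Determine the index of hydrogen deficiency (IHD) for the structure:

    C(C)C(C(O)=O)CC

Molecular formula from the SMILES: C6H12O2.
DoU = (2C + 2 + N − H − X)/2 = (2·6 + 2 + 0 − 12 − 0)/2 = 2/2 = 1.
(Structurally: 0 ring(s) + 1 π bond(s) = 1.)

1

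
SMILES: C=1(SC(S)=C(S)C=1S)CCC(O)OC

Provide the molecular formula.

C8H12O2S4

Heavy atoms from the SMILES: 8 C, 2 O, 4 S.
Implicit hydrogens by atom environment:
  4 × C (aromatic): no H
  3 × S: 1 H each → 3
  2 × C: 2 H each → 4
  1 × C: 3 H
  1 × C: 1 H
  1 × O: 1 H
  1 × O: no H
  1 × S (aromatic): no H
  Total hydrogens = 12.
Molecular formula: C8H12O2S4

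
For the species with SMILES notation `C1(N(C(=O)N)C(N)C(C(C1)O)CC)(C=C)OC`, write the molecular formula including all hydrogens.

Heavy atoms from the SMILES: 11 C, 3 N, 3 O.
Implicit hydrogens by atom environment:
  4 × C: 1 H each → 4
  3 × C: 2 H each → 6
  2 × C: 3 H each → 6
  2 × C: no H
  2 × N: 2 H each → 4
  2 × O: no H
  1 × N: no H
  1 × O: 1 H
  Total hydrogens = 21.
Molecular formula: C11H21N3O3

C11H21N3O3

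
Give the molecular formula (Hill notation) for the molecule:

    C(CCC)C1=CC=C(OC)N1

Heavy atoms from the SMILES: 9 C, 1 N, 1 O.
Implicit hydrogens by atom environment:
  3 × C: 2 H each → 6
  2 × C: 3 H each → 6
  2 × C (aromatic): 1 H each → 2
  2 × C (aromatic): no H
  1 × N (aromatic): 1 H
  1 × O: no H
  Total hydrogens = 15.
Molecular formula: C9H15NO

C9H15NO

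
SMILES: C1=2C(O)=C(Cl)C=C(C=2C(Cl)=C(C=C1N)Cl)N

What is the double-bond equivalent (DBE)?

Molecular formula from the SMILES: C10H7Cl3N2O.
DoU = (2C + 2 + N − H − X)/2 = (2·10 + 2 + 2 − 7 − 3)/2 = 14/2 = 7.
(Structurally: 2 ring(s) + 5 π bond(s) = 7.)

7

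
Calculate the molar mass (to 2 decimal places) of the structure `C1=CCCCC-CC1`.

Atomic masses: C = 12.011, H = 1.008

Molecular formula: C8H14.
M = 8×12.011 + 14×1.008 = 110.20 g/mol.

110.20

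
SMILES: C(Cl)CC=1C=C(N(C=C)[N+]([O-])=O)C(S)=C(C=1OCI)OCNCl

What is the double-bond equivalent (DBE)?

Molecular formula from the SMILES: C12H14Cl2IN3O4S.
DoU = (2C + 2 + N − H − X)/2 = (2·12 + 2 + 3 − 14 − 3)/2 = 12/2 = 6.
(Structurally: 1 ring(s) + 5 π bond(s) = 6.)

6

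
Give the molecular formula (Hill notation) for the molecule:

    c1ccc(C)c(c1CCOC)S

C10H14OS

Heavy atoms from the SMILES: 10 C, 1 O, 1 S.
Implicit hydrogens by atom environment:
  3 × C (aromatic): 1 H each → 3
  3 × C (aromatic): no H
  2 × C: 3 H each → 6
  2 × C: 2 H each → 4
  1 × O: no H
  1 × S: 1 H
  Total hydrogens = 14.
Molecular formula: C10H14OS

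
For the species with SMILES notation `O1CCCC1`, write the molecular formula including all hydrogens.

Heavy atoms from the SMILES: 4 C, 1 O.
Implicit hydrogens by atom environment:
  4 × C: 2 H each → 8
  1 × O: no H
  Total hydrogens = 8.
Molecular formula: C4H8O

C4H8O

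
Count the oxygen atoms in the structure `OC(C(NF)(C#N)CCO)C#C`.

2

The symbol for oxygen appears 2 times in the SMILES.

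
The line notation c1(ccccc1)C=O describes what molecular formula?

Heavy atoms from the SMILES: 7 C, 1 O.
Implicit hydrogens by atom environment:
  5 × C (aromatic): 1 H each → 5
  1 × C: 1 H
  1 × C (aromatic): no H
  1 × O: no H
  Total hydrogens = 6.
Molecular formula: C7H6O

C7H6O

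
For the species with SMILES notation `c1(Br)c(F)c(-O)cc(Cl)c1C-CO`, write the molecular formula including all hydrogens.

C8H7BrClFO2

Heavy atoms from the SMILES: 1 Br, 8 C, 1 Cl, 1 F, 2 O.
Implicit hydrogens by atom environment:
  5 × C (aromatic): no H
  2 × C: 2 H each → 4
  2 × O: 1 H each → 2
  1 × Br: no H
  1 × C (aromatic): 1 H
  1 × Cl: no H
  1 × F: no H
  Total hydrogens = 7.
Molecular formula: C8H7BrClFO2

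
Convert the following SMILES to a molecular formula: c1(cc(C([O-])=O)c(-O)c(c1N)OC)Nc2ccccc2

C14H13N2O4-

Heavy atoms from the SMILES: 14 C, 2 N, 4 O.
Implicit hydrogens by atom environment:
  6 × C (aromatic): 1 H each → 6
  6 × C (aromatic): no H
  2 × O: no H
  1 × C: 3 H
  1 × C: no H
  1 × N: 2 H
  1 × N: 1 H
  1 × O: 1 H
  1 × O (charge -1): no H
  Total hydrogens = 13.
Net charge -1.
Molecular formula: C14H13N2O4-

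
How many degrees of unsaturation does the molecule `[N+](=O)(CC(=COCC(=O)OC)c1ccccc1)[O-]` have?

Molecular formula from the SMILES: C12H13NO5.
DoU = (2C + 2 + N − H − X)/2 = (2·12 + 2 + 1 − 13 − 0)/2 = 14/2 = 7.
(Structurally: 1 ring(s) + 6 π bond(s) = 7.)

7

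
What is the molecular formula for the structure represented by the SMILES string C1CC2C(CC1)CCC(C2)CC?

C12H22

Heavy atoms from the SMILES: 12 C.
Implicit hydrogens by atom environment:
  8 × C: 2 H each → 16
  3 × C: 1 H each → 3
  1 × C: 3 H
  Total hydrogens = 22.
Molecular formula: C12H22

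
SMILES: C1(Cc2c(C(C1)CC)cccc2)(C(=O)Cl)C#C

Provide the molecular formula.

C15H15ClO

Heavy atoms from the SMILES: 15 C, 1 Cl, 1 O.
Implicit hydrogens by atom environment:
  4 × C (aromatic): 1 H each → 4
  3 × C: 2 H each → 6
  3 × C: no H
  2 × C: 1 H each → 2
  2 × C (aromatic): no H
  1 × C: 3 H
  1 × Cl: no H
  1 × O: no H
  Total hydrogens = 15.
Molecular formula: C15H15ClO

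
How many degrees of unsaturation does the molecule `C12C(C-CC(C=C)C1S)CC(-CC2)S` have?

Molecular formula from the SMILES: C12H20S2.
DoU = (2C + 2 + N − H − X)/2 = (2·12 + 2 + 0 − 20 − 0)/2 = 6/2 = 3.
(Structurally: 2 ring(s) + 1 π bond(s) = 3.)

3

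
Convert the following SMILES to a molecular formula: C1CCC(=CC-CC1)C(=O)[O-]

C9H13O2-

Heavy atoms from the SMILES: 9 C, 2 O.
Implicit hydrogens by atom environment:
  6 × C: 2 H each → 12
  2 × C: no H
  1 × C: 1 H
  1 × O: no H
  1 × O (charge -1): no H
  Total hydrogens = 13.
Net charge -1.
Molecular formula: C9H13O2-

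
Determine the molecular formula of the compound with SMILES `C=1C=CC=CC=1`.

C6H6

Heavy atoms from the SMILES: 6 C.
Implicit hydrogens by atom environment:
  6 × C (aromatic): 1 H each → 6
  Total hydrogens = 6.
Molecular formula: C6H6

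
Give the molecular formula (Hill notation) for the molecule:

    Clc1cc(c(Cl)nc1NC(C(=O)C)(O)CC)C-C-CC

C14H20Cl2N2O2

Heavy atoms from the SMILES: 14 C, 2 Cl, 2 N, 2 O.
Implicit hydrogens by atom environment:
  4 × C: 2 H each → 8
  4 × C (aromatic): no H
  3 × C: 3 H each → 9
  2 × C: no H
  2 × Cl: no H
  1 × C (aromatic): 1 H
  1 × N: 1 H
  1 × N (aromatic): no H
  1 × O: 1 H
  1 × O: no H
  Total hydrogens = 20.
Molecular formula: C14H20Cl2N2O2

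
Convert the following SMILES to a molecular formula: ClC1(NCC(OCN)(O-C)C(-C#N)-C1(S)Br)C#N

Heavy atoms from the SMILES: 1 Br, 9 C, 1 Cl, 4 N, 2 O, 1 S.
Implicit hydrogens by atom environment:
  5 × C: no H
  2 × C: 2 H each → 4
  2 × N: no H
  2 × O: no H
  1 × Br: no H
  1 × C: 3 H
  1 × C: 1 H
  1 × Cl: no H
  1 × N: 2 H
  1 × N: 1 H
  1 × S: 1 H
  Total hydrogens = 12.
Molecular formula: C9H12BrClN4O2S

C9H12BrClN4O2S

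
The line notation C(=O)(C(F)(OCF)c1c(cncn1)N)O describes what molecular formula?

C7H7F2N3O3

Heavy atoms from the SMILES: 7 C, 2 F, 3 N, 3 O.
Implicit hydrogens by atom environment:
  2 × C (aromatic): 1 H each → 2
  2 × C (aromatic): no H
  2 × C: no H
  2 × F: no H
  2 × N (aromatic): no H
  2 × O: no H
  1 × C: 2 H
  1 × N: 2 H
  1 × O: 1 H
  Total hydrogens = 7.
Molecular formula: C7H7F2N3O3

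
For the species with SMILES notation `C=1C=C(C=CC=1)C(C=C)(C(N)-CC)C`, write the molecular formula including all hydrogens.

C13H19N

Heavy atoms from the SMILES: 13 C, 1 N.
Implicit hydrogens by atom environment:
  5 × C (aromatic): 1 H each → 5
  2 × C: 3 H each → 6
  2 × C: 2 H each → 4
  2 × C: 1 H each → 2
  1 × C: no H
  1 × C (aromatic): no H
  1 × N: 2 H
  Total hydrogens = 19.
Molecular formula: C13H19N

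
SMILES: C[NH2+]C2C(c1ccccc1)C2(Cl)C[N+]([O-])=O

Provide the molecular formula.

C11H14ClN2O2+

Heavy atoms from the SMILES: 11 C, 1 Cl, 2 N, 2 O.
Implicit hydrogens by atom environment:
  5 × C (aromatic): 1 H each → 5
  2 × C: 1 H each → 2
  1 × C: 3 H
  1 × C: 2 H
  1 × C: no H
  1 × C (aromatic): no H
  1 × Cl: no H
  1 × N (charge +1): 2 H
  1 × N (charge +1): no H
  1 × O: no H
  1 × O (charge -1): no H
  Total hydrogens = 14.
Net charge +1.
Molecular formula: C11H14ClN2O2+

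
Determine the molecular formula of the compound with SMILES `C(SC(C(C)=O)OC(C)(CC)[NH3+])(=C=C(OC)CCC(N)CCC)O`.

Heavy atoms from the SMILES: 17 C, 2 N, 4 O, 1 S.
Implicit hydrogens by atom environment:
  5 × C: 3 H each → 15
  5 × C: 2 H each → 10
  5 × C: no H
  3 × O: no H
  2 × C: 1 H each → 2
  1 × N (charge +1): 3 H
  1 × N: 2 H
  1 × O: 1 H
  1 × S: no H
  Total hydrogens = 33.
Net charge +1.
Molecular formula: C17H33N2O4S+

C17H33N2O4S+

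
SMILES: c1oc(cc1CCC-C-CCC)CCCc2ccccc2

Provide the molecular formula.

Heavy atoms from the SMILES: 20 C, 1 O.
Implicit hydrogens by atom environment:
  9 × C: 2 H each → 18
  7 × C (aromatic): 1 H each → 7
  3 × C (aromatic): no H
  1 × C: 3 H
  1 × O (aromatic): no H
  Total hydrogens = 28.
Molecular formula: C20H28O

C20H28O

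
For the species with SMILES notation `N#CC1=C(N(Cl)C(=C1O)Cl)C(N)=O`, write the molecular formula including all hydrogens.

Heavy atoms from the SMILES: 6 C, 2 Cl, 3 N, 2 O.
Implicit hydrogens by atom environment:
  4 × C (aromatic): no H
  2 × C: no H
  2 × Cl: no H
  1 × N: 2 H
  1 × N (aromatic): no H
  1 × N: no H
  1 × O: 1 H
  1 × O: no H
  Total hydrogens = 3.
Molecular formula: C6H3Cl2N3O2

C6H3Cl2N3O2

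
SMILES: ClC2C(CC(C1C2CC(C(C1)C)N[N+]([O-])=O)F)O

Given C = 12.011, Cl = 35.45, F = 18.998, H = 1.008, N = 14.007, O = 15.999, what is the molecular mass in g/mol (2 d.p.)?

Molecular formula: C11H18ClFN2O3.
M = 11×12.011 + 1×35.45 + 1×18.998 + 18×1.008 + 2×14.007 + 3×15.999 = 280.72 g/mol.

280.72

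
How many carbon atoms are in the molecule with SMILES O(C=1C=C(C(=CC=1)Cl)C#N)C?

8

The symbol for carbon appears 8 times in the SMILES. (Cl is a single chlorine, not C + l.)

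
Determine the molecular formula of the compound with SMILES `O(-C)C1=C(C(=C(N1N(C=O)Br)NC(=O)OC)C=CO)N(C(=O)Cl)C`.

Heavy atoms from the SMILES: 1 Br, 12 C, 1 Cl, 4 N, 6 O.
Implicit hydrogens by atom environment:
  5 × O: no H
  4 × C (aromatic): no H
  3 × C: 3 H each → 9
  3 × C: 1 H each → 3
  2 × C: no H
  2 × N: no H
  1 × Br: no H
  1 × Cl: no H
  1 × N: 1 H
  1 × N (aromatic): no H
  1 × O: 1 H
  Total hydrogens = 14.
Molecular formula: C12H14BrClN4O6

C12H14BrClN4O6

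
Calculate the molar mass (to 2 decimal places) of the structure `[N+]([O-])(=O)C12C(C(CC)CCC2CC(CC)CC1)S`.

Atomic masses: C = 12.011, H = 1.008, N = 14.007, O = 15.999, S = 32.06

Molecular formula: C14H25NO2S.
M = 14×12.011 + 25×1.008 + 1×14.007 + 2×15.999 + 1×32.06 = 271.42 g/mol.

271.42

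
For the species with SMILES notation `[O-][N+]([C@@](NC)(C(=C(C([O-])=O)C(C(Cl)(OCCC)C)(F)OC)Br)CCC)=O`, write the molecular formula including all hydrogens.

C15H24BrClFN2O6-

Heavy atoms from the SMILES: 1 Br, 15 C, 1 Cl, 1 F, 2 N, 6 O.
Implicit hydrogens by atom environment:
  6 × C: no H
  5 × C: 3 H each → 15
  4 × C: 2 H each → 8
  4 × O: no H
  2 × O (charge -1): no H
  1 × Br: no H
  1 × Cl: no H
  1 × F: no H
  1 × N: 1 H
  1 × N (charge +1): no H
  Total hydrogens = 24.
Net charge -1.
Molecular formula: C15H24BrClFN2O6-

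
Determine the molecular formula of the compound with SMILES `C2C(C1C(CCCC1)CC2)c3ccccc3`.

Heavy atoms from the SMILES: 16 C.
Implicit hydrogens by atom environment:
  7 × C: 2 H each → 14
  5 × C (aromatic): 1 H each → 5
  3 × C: 1 H each → 3
  1 × C (aromatic): no H
  Total hydrogens = 22.
Molecular formula: C16H22

C16H22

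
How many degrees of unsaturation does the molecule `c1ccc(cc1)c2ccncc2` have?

8

Molecular formula from the SMILES: C11H9N.
DoU = (2C + 2 + N − H − X)/2 = (2·11 + 2 + 1 − 9 − 0)/2 = 16/2 = 8.
(Structurally: 2 ring(s) + 6 π bond(s) = 8.)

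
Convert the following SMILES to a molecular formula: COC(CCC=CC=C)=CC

Heavy atoms from the SMILES: 10 C, 1 O.
Implicit hydrogens by atom environment:
  4 × C: 1 H each → 4
  3 × C: 2 H each → 6
  2 × C: 3 H each → 6
  1 × C: no H
  1 × O: no H
  Total hydrogens = 16.
Molecular formula: C10H16O

C10H16O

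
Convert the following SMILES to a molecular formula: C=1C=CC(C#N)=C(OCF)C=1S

Heavy atoms from the SMILES: 8 C, 1 F, 1 N, 1 O, 1 S.
Implicit hydrogens by atom environment:
  3 × C (aromatic): 1 H each → 3
  3 × C (aromatic): no H
  1 × C: 2 H
  1 × C: no H
  1 × F: no H
  1 × N: no H
  1 × O: no H
  1 × S: 1 H
  Total hydrogens = 6.
Molecular formula: C8H6FNOS

C8H6FNOS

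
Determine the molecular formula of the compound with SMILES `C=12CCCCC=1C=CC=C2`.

C10H12

Heavy atoms from the SMILES: 10 C.
Implicit hydrogens by atom environment:
  4 × C: 2 H each → 8
  4 × C (aromatic): 1 H each → 4
  2 × C (aromatic): no H
  Total hydrogens = 12.
Molecular formula: C10H12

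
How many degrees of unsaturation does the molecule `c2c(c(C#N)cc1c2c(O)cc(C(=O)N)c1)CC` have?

Molecular formula from the SMILES: C14H12N2O2.
DoU = (2C + 2 + N − H − X)/2 = (2·14 + 2 + 2 − 12 − 0)/2 = 20/2 = 10.
(Structurally: 2 ring(s) + 8 π bond(s) = 10.)

10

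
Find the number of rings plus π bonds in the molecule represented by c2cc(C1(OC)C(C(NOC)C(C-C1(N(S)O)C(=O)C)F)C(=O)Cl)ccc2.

7

Molecular formula from the SMILES: C17H22ClFN2O5S.
DoU = (2C + 2 + N − H − X)/2 = (2·17 + 2 + 2 − 22 − 2)/2 = 14/2 = 7.
(Structurally: 2 ring(s) + 5 π bond(s) = 7.)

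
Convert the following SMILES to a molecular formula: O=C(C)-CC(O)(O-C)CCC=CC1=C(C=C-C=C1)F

C15H19FO3

Heavy atoms from the SMILES: 15 C, 1 F, 3 O.
Implicit hydrogens by atom environment:
  4 × C (aromatic): 1 H each → 4
  3 × C: 2 H each → 6
  2 × C: 3 H each → 6
  2 × C: 1 H each → 2
  2 × C: no H
  2 × C (aromatic): no H
  2 × O: no H
  1 × F: no H
  1 × O: 1 H
  Total hydrogens = 19.
Molecular formula: C15H19FO3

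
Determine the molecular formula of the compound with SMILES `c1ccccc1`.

Heavy atoms from the SMILES: 6 C.
Implicit hydrogens by atom environment:
  6 × C (aromatic): 1 H each → 6
  Total hydrogens = 6.
Molecular formula: C6H6

C6H6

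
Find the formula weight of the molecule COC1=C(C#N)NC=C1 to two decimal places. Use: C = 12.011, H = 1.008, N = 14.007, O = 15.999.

122.13

Molecular formula: C6H6N2O.
M = 6×12.011 + 6×1.008 + 2×14.007 + 1×15.999 = 122.13 g/mol.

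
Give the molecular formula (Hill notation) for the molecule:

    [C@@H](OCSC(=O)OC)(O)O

Heavy atoms from the SMILES: 4 C, 5 O, 1 S.
Implicit hydrogens by atom environment:
  3 × O: no H
  2 × O: 1 H each → 2
  1 × C: 3 H
  1 × C: 2 H
  1 × C: 1 H
  1 × C: no H
  1 × S: no H
  Total hydrogens = 8.
Molecular formula: C4H8O5S

C4H8O5S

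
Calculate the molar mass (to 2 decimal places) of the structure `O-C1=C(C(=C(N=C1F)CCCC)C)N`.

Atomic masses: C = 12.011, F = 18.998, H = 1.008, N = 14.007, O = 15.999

Molecular formula: C10H15FN2O.
M = 10×12.011 + 1×18.998 + 15×1.008 + 2×14.007 + 1×15.999 = 198.24 g/mol.

198.24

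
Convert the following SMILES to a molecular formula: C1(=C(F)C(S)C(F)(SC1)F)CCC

C8H11F3S2

Heavy atoms from the SMILES: 8 C, 3 F, 2 S.
Implicit hydrogens by atom environment:
  3 × C: 2 H each → 6
  3 × C: no H
  3 × F: no H
  1 × C: 3 H
  1 × C: 1 H
  1 × S: 1 H
  1 × S: no H
  Total hydrogens = 11.
Molecular formula: C8H11F3S2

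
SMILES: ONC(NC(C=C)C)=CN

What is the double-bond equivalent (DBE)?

2

Molecular formula from the SMILES: C6H13N3O.
DoU = (2C + 2 + N − H − X)/2 = (2·6 + 2 + 3 − 13 − 0)/2 = 4/2 = 2.
(Structurally: 0 ring(s) + 2 π bond(s) = 2.)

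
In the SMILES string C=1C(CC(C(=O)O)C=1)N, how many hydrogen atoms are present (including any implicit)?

9

Hydrogens are implicit in SMILES; fill each atom to its normal valence:
  4 × C: 1 H each → 4
  1 × C: 2 H
  1 × C: no H
  1 × N: 2 H
  1 × O: 1 H
  1 × O: no H
  Total hydrogens = 9.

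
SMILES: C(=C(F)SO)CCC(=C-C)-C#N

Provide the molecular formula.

Heavy atoms from the SMILES: 8 C, 1 F, 1 N, 1 O, 1 S.
Implicit hydrogens by atom environment:
  3 × C: no H
  2 × C: 2 H each → 4
  2 × C: 1 H each → 2
  1 × C: 3 H
  1 × F: no H
  1 × N: no H
  1 × O: 1 H
  1 × S: no H
  Total hydrogens = 10.
Molecular formula: C8H10FNOS

C8H10FNOS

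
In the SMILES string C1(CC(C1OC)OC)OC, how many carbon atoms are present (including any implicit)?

7

The symbol for carbon appears 7 times in the SMILES.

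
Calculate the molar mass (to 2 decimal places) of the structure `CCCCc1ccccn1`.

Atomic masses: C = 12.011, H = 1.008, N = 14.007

Molecular formula: C9H13N.
M = 9×12.011 + 13×1.008 + 1×14.007 = 135.21 g/mol.

135.21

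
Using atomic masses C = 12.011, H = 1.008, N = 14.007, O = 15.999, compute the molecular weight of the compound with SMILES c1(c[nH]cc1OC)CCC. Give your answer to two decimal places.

139.20

Molecular formula: C8H13NO.
M = 8×12.011 + 13×1.008 + 1×14.007 + 1×15.999 = 139.20 g/mol.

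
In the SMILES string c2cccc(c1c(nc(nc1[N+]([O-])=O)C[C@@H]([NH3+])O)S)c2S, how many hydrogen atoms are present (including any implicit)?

Hydrogens are implicit in SMILES; fill each atom to its normal valence:
  6 × C (aromatic): no H
  4 × C (aromatic): 1 H each → 4
  2 × N (aromatic): no H
  2 × S: 1 H each → 2
  1 × C: 2 H
  1 × C: 1 H
  1 × N (charge +1): 3 H
  1 × N (charge +1): no H
  1 × O: 1 H
  1 × O: no H
  1 × O (charge -1): no H
  Total hydrogens = 13.

13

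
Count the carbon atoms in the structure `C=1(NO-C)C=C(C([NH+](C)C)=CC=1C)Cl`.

The symbol for carbon appears 10 times in the SMILES. (Cl is a single chlorine, not C + l.)

10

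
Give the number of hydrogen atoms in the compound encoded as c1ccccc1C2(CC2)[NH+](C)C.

16

Hydrogens are implicit in SMILES; fill each atom to its normal valence:
  5 × C (aromatic): 1 H each → 5
  2 × C: 3 H each → 6
  2 × C: 2 H each → 4
  1 × C: no H
  1 × C (aromatic): no H
  1 × N (charge +1): 1 H
  Total hydrogens = 16.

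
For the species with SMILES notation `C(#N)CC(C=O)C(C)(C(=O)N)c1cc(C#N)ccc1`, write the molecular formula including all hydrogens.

C14H13N3O2

Heavy atoms from the SMILES: 14 C, 3 N, 2 O.
Implicit hydrogens by atom environment:
  4 × C (aromatic): 1 H each → 4
  4 × C: no H
  2 × C: 1 H each → 2
  2 × C (aromatic): no H
  2 × N: no H
  2 × O: no H
  1 × C: 3 H
  1 × C: 2 H
  1 × N: 2 H
  Total hydrogens = 13.
Molecular formula: C14H13N3O2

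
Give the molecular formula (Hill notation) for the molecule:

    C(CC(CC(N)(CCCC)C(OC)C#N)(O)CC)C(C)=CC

C18H34N2O2

Heavy atoms from the SMILES: 18 C, 2 N, 2 O.
Implicit hydrogens by atom environment:
  7 × C: 2 H each → 14
  5 × C: 3 H each → 15
  4 × C: no H
  2 × C: 1 H each → 2
  1 × N: 2 H
  1 × N: no H
  1 × O: 1 H
  1 × O: no H
  Total hydrogens = 34.
Molecular formula: C18H34N2O2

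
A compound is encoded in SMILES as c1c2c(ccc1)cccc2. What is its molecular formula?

C10H8

Heavy atoms from the SMILES: 10 C.
Implicit hydrogens by atom environment:
  8 × C (aromatic): 1 H each → 8
  2 × C (aromatic): no H
  Total hydrogens = 8.
Molecular formula: C10H8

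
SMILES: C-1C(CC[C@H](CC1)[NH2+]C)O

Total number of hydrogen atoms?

18

Hydrogens are implicit in SMILES; fill each atom to its normal valence:
  5 × C: 2 H each → 10
  2 × C: 1 H each → 2
  1 × C: 3 H
  1 × N (charge +1): 2 H
  1 × O: 1 H
  Total hydrogens = 18.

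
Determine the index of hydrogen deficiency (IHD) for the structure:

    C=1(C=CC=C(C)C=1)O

Molecular formula from the SMILES: C7H8O.
DoU = (2C + 2 + N − H − X)/2 = (2·7 + 2 + 0 − 8 − 0)/2 = 8/2 = 4.
(Structurally: 1 ring(s) + 3 π bond(s) = 4.)

4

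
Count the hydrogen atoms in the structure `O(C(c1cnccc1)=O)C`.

7

Hydrogens are implicit in SMILES; fill each atom to its normal valence:
  4 × C (aromatic): 1 H each → 4
  2 × O: no H
  1 × C: 3 H
  1 × C (aromatic): no H
  1 × C: no H
  1 × N (aromatic): no H
  Total hydrogens = 7.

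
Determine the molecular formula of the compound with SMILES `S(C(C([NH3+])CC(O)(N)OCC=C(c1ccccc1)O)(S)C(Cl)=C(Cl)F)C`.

C16H22Cl2FN2O3S2+

Heavy atoms from the SMILES: 16 C, 2 Cl, 1 F, 2 N, 3 O, 2 S.
Implicit hydrogens by atom environment:
  5 × C (aromatic): 1 H each → 5
  5 × C: no H
  2 × C: 2 H each → 4
  2 × C: 1 H each → 2
  2 × Cl: no H
  2 × O: 1 H each → 2
  1 × C: 3 H
  1 × C (aromatic): no H
  1 × F: no H
  1 × N (charge +1): 3 H
  1 × N: 2 H
  1 × O: no H
  1 × S: 1 H
  1 × S: no H
  Total hydrogens = 22.
Net charge +1.
Molecular formula: C16H22Cl2FN2O3S2+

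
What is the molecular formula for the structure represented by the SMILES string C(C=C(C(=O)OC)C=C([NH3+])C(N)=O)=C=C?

C10H13N2O3+

Heavy atoms from the SMILES: 10 C, 2 N, 3 O.
Implicit hydrogens by atom environment:
  5 × C: no H
  3 × C: 1 H each → 3
  3 × O: no H
  1 × C: 3 H
  1 × C: 2 H
  1 × N (charge +1): 3 H
  1 × N: 2 H
  Total hydrogens = 13.
Net charge +1.
Molecular formula: C10H13N2O3+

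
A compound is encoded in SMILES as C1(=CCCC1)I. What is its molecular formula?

C5H7I

Heavy atoms from the SMILES: 5 C, 1 I.
Implicit hydrogens by atom environment:
  3 × C: 2 H each → 6
  1 × C: 1 H
  1 × C: no H
  1 × I: no H
  Total hydrogens = 7.
Molecular formula: C5H7I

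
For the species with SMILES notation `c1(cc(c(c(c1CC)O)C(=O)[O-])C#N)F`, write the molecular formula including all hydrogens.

Heavy atoms from the SMILES: 10 C, 1 F, 1 N, 3 O.
Implicit hydrogens by atom environment:
  5 × C (aromatic): no H
  2 × C: no H
  1 × C: 3 H
  1 × C: 2 H
  1 × C (aromatic): 1 H
  1 × F: no H
  1 × N: no H
  1 × O: 1 H
  1 × O: no H
  1 × O (charge -1): no H
  Total hydrogens = 7.
Net charge -1.
Molecular formula: C10H7FNO3-

C10H7FNO3-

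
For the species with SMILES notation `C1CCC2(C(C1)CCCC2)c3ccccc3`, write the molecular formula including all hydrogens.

Heavy atoms from the SMILES: 16 C.
Implicit hydrogens by atom environment:
  8 × C: 2 H each → 16
  5 × C (aromatic): 1 H each → 5
  1 × C: 1 H
  1 × C: no H
  1 × C (aromatic): no H
  Total hydrogens = 22.
Molecular formula: C16H22

C16H22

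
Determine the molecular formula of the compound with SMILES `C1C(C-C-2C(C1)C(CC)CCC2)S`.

Heavy atoms from the SMILES: 12 C, 1 S.
Implicit hydrogens by atom environment:
  7 × C: 2 H each → 14
  4 × C: 1 H each → 4
  1 × C: 3 H
  1 × S: 1 H
  Total hydrogens = 22.
Molecular formula: C12H22S

C12H22S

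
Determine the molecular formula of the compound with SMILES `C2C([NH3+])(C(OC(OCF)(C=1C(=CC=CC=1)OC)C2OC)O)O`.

C14H21FNO6+

Heavy atoms from the SMILES: 14 C, 1 F, 1 N, 6 O.
Implicit hydrogens by atom environment:
  4 × C (aromatic): 1 H each → 4
  4 × O: no H
  2 × C: 3 H each → 6
  2 × C: 2 H each → 4
  2 × C: 1 H each → 2
  2 × C: no H
  2 × C (aromatic): no H
  2 × O: 1 H each → 2
  1 × F: no H
  1 × N (charge +1): 3 H
  Total hydrogens = 21.
Net charge +1.
Molecular formula: C14H21FNO6+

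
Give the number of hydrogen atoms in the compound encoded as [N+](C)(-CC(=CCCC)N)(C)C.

Hydrogens are implicit in SMILES; fill each atom to its normal valence:
  4 × C: 3 H each → 12
  3 × C: 2 H each → 6
  1 × C: 1 H
  1 × C: no H
  1 × N: 2 H
  1 × N (charge +1): no H
  Total hydrogens = 21.

21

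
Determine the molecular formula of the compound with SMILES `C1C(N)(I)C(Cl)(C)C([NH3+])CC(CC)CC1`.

Heavy atoms from the SMILES: 11 C, 1 Cl, 1 I, 2 N.
Implicit hydrogens by atom environment:
  5 × C: 2 H each → 10
  2 × C: 3 H each → 6
  2 × C: 1 H each → 2
  2 × C: no H
  1 × Cl: no H
  1 × I: no H
  1 × N (charge +1): 3 H
  1 × N: 2 H
  Total hydrogens = 23.
Net charge +1.
Molecular formula: C11H23ClIN2+

C11H23ClIN2+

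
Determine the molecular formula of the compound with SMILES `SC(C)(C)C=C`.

C5H10S

Heavy atoms from the SMILES: 5 C, 1 S.
Implicit hydrogens by atom environment:
  2 × C: 3 H each → 6
  1 × C: 2 H
  1 × C: 1 H
  1 × C: no H
  1 × S: 1 H
  Total hydrogens = 10.
Molecular formula: C5H10S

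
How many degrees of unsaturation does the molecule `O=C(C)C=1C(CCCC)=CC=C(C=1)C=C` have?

6

Molecular formula from the SMILES: C14H18O.
DoU = (2C + 2 + N − H − X)/2 = (2·14 + 2 + 0 − 18 − 0)/2 = 12/2 = 6.
(Structurally: 1 ring(s) + 5 π bond(s) = 6.)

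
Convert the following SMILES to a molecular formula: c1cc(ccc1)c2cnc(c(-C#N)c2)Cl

Heavy atoms from the SMILES: 12 C, 1 Cl, 2 N.
Implicit hydrogens by atom environment:
  7 × C (aromatic): 1 H each → 7
  4 × C (aromatic): no H
  1 × C: no H
  1 × Cl: no H
  1 × N (aromatic): no H
  1 × N: no H
  Total hydrogens = 7.
Molecular formula: C12H7ClN2

C12H7ClN2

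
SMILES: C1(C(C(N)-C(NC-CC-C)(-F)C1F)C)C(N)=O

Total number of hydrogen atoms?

Hydrogens are implicit in SMILES; fill each atom to its normal valence:
  4 × C: 1 H each → 4
  3 × C: 2 H each → 6
  2 × C: 3 H each → 6
  2 × C: no H
  2 × F: no H
  2 × N: 2 H each → 4
  1 × N: 1 H
  1 × O: no H
  Total hydrogens = 21.

21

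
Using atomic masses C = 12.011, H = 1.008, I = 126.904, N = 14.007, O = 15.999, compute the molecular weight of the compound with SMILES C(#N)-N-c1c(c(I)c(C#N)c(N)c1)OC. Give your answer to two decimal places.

314.09

Molecular formula: C9H7IN4O.
M = 9×12.011 + 7×1.008 + 1×126.904 + 4×14.007 + 1×15.999 = 314.09 g/mol.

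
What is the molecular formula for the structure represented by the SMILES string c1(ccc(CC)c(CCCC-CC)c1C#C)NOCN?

Heavy atoms from the SMILES: 17 C, 2 N, 1 O.
Implicit hydrogens by atom environment:
  7 × C: 2 H each → 14
  4 × C (aromatic): no H
  2 × C: 3 H each → 6
  2 × C (aromatic): 1 H each → 2
  1 × C: 1 H
  1 × C: no H
  1 × N: 2 H
  1 × N: 1 H
  1 × O: no H
  Total hydrogens = 26.
Molecular formula: C17H26N2O

C17H26N2O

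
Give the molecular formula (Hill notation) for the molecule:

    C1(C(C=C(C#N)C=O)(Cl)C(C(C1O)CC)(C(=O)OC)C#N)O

C14H15ClN2O5

Heavy atoms from the SMILES: 14 C, 1 Cl, 2 N, 5 O.
Implicit hydrogens by atom environment:
  6 × C: no H
  5 × C: 1 H each → 5
  3 × O: no H
  2 × C: 3 H each → 6
  2 × N: no H
  2 × O: 1 H each → 2
  1 × C: 2 H
  1 × Cl: no H
  Total hydrogens = 15.
Molecular formula: C14H15ClN2O5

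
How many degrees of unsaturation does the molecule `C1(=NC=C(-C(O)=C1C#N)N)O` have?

Molecular formula from the SMILES: C6H5N3O2.
DoU = (2C + 2 + N − H − X)/2 = (2·6 + 2 + 3 − 5 − 0)/2 = 12/2 = 6.
(Structurally: 1 ring(s) + 5 π bond(s) = 6.)

6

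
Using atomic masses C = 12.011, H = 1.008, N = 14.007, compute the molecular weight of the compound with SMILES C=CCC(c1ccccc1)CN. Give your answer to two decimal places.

Molecular formula: C11H15N.
M = 11×12.011 + 15×1.008 + 1×14.007 = 161.25 g/mol.

161.25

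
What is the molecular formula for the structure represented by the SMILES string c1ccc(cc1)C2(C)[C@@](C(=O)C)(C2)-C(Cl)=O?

C13H13ClO2

Heavy atoms from the SMILES: 13 C, 1 Cl, 2 O.
Implicit hydrogens by atom environment:
  5 × C (aromatic): 1 H each → 5
  4 × C: no H
  2 × C: 3 H each → 6
  2 × O: no H
  1 × C: 2 H
  1 × C (aromatic): no H
  1 × Cl: no H
  Total hydrogens = 13.
Molecular formula: C13H13ClO2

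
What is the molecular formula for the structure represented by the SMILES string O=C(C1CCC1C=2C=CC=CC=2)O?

C11H12O2

Heavy atoms from the SMILES: 11 C, 2 O.
Implicit hydrogens by atom environment:
  5 × C (aromatic): 1 H each → 5
  2 × C: 2 H each → 4
  2 × C: 1 H each → 2
  1 × C: no H
  1 × C (aromatic): no H
  1 × O: 1 H
  1 × O: no H
  Total hydrogens = 12.
Molecular formula: C11H12O2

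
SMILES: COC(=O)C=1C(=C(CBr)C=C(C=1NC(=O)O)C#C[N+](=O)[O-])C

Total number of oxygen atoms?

The symbol for oxygen appears 6 times in the SMILES.

6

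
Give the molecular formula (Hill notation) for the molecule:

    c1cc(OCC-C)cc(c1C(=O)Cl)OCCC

Heavy atoms from the SMILES: 13 C, 1 Cl, 3 O.
Implicit hydrogens by atom environment:
  4 × C: 2 H each → 8
  3 × C (aromatic): 1 H each → 3
  3 × C (aromatic): no H
  3 × O: no H
  2 × C: 3 H each → 6
  1 × C: no H
  1 × Cl: no H
  Total hydrogens = 17.
Molecular formula: C13H17ClO3

C13H17ClO3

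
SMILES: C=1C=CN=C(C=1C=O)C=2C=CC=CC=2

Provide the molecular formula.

C12H9NO

Heavy atoms from the SMILES: 12 C, 1 N, 1 O.
Implicit hydrogens by atom environment:
  8 × C (aromatic): 1 H each → 8
  3 × C (aromatic): no H
  1 × C: 1 H
  1 × N (aromatic): no H
  1 × O: no H
  Total hydrogens = 9.
Molecular formula: C12H9NO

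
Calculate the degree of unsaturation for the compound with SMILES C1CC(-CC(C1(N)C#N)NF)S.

Molecular formula from the SMILES: C7H12FN3S.
DoU = (2C + 2 + N − H − X)/2 = (2·7 + 2 + 3 − 12 − 1)/2 = 6/2 = 3.
(Structurally: 1 ring(s) + 2 π bond(s) = 3.)

3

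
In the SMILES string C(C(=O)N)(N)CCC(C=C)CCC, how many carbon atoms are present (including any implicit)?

10

The symbol for carbon appears 10 times in the SMILES.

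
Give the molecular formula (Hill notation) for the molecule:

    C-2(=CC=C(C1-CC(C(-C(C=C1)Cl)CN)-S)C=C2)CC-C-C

Heavy atoms from the SMILES: 18 C, 1 Cl, 1 N, 1 S.
Implicit hydrogens by atom environment:
  6 × C: 1 H each → 6
  5 × C: 2 H each → 10
  4 × C (aromatic): 1 H each → 4
  2 × C (aromatic): no H
  1 × C: 3 H
  1 × Cl: no H
  1 × N: 2 H
  1 × S: 1 H
  Total hydrogens = 26.
Molecular formula: C18H26ClNS

C18H26ClNS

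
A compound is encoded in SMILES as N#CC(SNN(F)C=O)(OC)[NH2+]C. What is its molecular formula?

C5H10FN4O2S+

Heavy atoms from the SMILES: 5 C, 1 F, 4 N, 2 O, 1 S.
Implicit hydrogens by atom environment:
  2 × C: 3 H each → 6
  2 × C: no H
  2 × N: no H
  2 × O: no H
  1 × C: 1 H
  1 × F: no H
  1 × N (charge +1): 2 H
  1 × N: 1 H
  1 × S: no H
  Total hydrogens = 10.
Net charge +1.
Molecular formula: C5H10FN4O2S+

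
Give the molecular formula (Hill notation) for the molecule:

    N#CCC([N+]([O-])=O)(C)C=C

Heavy atoms from the SMILES: 6 C, 2 N, 2 O.
Implicit hydrogens by atom environment:
  2 × C: 2 H each → 4
  2 × C: no H
  1 × C: 3 H
  1 × C: 1 H
  1 × N (charge +1): no H
  1 × N: no H
  1 × O: no H
  1 × O (charge -1): no H
  Total hydrogens = 8.
Molecular formula: C6H8N2O2

C6H8N2O2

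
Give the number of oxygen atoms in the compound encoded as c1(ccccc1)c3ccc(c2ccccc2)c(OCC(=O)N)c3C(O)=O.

4

The symbol for oxygen appears 4 times in the SMILES.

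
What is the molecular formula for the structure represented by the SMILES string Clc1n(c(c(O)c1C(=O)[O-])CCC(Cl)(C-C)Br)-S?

Heavy atoms from the SMILES: 1 Br, 10 C, 2 Cl, 1 N, 3 O, 1 S.
Implicit hydrogens by atom environment:
  4 × C (aromatic): no H
  3 × C: 2 H each → 6
  2 × C: no H
  2 × Cl: no H
  1 × Br: no H
  1 × C: 3 H
  1 × N (aromatic): no H
  1 × O: 1 H
  1 × O: no H
  1 × O (charge -1): no H
  1 × S: 1 H
  Total hydrogens = 11.
Net charge -1.
Molecular formula: C10H11BrCl2NO3S-

C10H11BrCl2NO3S-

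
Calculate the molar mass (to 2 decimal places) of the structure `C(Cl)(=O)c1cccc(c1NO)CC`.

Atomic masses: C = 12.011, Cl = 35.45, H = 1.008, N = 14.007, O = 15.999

199.63

Molecular formula: C9H10ClNO2.
M = 9×12.011 + 1×35.45 + 10×1.008 + 1×14.007 + 2×15.999 = 199.63 g/mol.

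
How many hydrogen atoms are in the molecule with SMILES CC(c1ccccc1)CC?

14

Hydrogens are implicit in SMILES; fill each atom to its normal valence:
  5 × C (aromatic): 1 H each → 5
  2 × C: 3 H each → 6
  1 × C: 2 H
  1 × C: 1 H
  1 × C (aromatic): no H
  Total hydrogens = 14.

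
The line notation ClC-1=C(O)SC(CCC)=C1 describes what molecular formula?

Heavy atoms from the SMILES: 7 C, 1 Cl, 1 O, 1 S.
Implicit hydrogens by atom environment:
  3 × C (aromatic): no H
  2 × C: 2 H each → 4
  1 × C: 3 H
  1 × C (aromatic): 1 H
  1 × Cl: no H
  1 × O: 1 H
  1 × S (aromatic): no H
  Total hydrogens = 9.
Molecular formula: C7H9ClOS

C7H9ClOS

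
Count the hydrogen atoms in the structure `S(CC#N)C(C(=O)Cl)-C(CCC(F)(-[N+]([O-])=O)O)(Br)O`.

9

Hydrogens are implicit in SMILES; fill each atom to its normal valence:
  4 × C: no H
  3 × C: 2 H each → 6
  2 × O: 1 H each → 2
  2 × O: no H
  1 × Br: no H
  1 × C: 1 H
  1 × Cl: no H
  1 × F: no H
  1 × N (charge +1): no H
  1 × N: no H
  1 × O (charge -1): no H
  1 × S: no H
  Total hydrogens = 9.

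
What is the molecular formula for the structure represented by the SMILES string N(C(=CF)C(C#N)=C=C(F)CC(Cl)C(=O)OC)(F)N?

C10H9ClF3N3O2

Heavy atoms from the SMILES: 10 C, 1 Cl, 3 F, 3 N, 2 O.
Implicit hydrogens by atom environment:
  6 × C: no H
  3 × F: no H
  2 × C: 1 H each → 2
  2 × N: no H
  2 × O: no H
  1 × C: 3 H
  1 × C: 2 H
  1 × Cl: no H
  1 × N: 2 H
  Total hydrogens = 9.
Molecular formula: C10H9ClF3N3O2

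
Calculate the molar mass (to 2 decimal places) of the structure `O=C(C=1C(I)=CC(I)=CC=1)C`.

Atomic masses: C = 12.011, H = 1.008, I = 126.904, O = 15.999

Molecular formula: C8H6I2O.
M = 8×12.011 + 6×1.008 + 2×126.904 + 1×15.999 = 371.94 g/mol.

371.94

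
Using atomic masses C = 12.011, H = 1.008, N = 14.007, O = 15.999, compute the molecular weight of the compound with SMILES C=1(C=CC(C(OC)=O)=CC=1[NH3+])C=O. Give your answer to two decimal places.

180.18

Molecular formula: C9H10NO3+.
M = 9×12.011 + 10×1.008 + 1×14.007 + 3×15.999 = 180.18 g/mol.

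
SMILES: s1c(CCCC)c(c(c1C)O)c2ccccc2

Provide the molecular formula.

C15H18OS

Heavy atoms from the SMILES: 15 C, 1 O, 1 S.
Implicit hydrogens by atom environment:
  5 × C (aromatic): 1 H each → 5
  5 × C (aromatic): no H
  3 × C: 2 H each → 6
  2 × C: 3 H each → 6
  1 × O: 1 H
  1 × S (aromatic): no H
  Total hydrogens = 18.
Molecular formula: C15H18OS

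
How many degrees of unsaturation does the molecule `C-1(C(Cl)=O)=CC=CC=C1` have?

5

Molecular formula from the SMILES: C7H5ClO.
DoU = (2C + 2 + N − H − X)/2 = (2·7 + 2 + 0 − 5 − 1)/2 = 10/2 = 5.
(Structurally: 1 ring(s) + 4 π bond(s) = 5.)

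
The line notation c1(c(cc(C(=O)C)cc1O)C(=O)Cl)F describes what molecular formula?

Heavy atoms from the SMILES: 9 C, 1 Cl, 1 F, 3 O.
Implicit hydrogens by atom environment:
  4 × C (aromatic): no H
  2 × C (aromatic): 1 H each → 2
  2 × C: no H
  2 × O: no H
  1 × C: 3 H
  1 × Cl: no H
  1 × F: no H
  1 × O: 1 H
  Total hydrogens = 6.
Molecular formula: C9H6ClFO3

C9H6ClFO3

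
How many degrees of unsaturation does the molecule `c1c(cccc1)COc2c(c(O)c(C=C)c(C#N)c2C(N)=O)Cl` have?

12

Molecular formula from the SMILES: C17H13ClN2O3.
DoU = (2C + 2 + N − H − X)/2 = (2·17 + 2 + 2 − 13 − 1)/2 = 24/2 = 12.
(Structurally: 2 ring(s) + 10 π bond(s) = 12.)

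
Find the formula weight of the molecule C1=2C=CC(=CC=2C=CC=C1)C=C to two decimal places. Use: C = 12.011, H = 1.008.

Molecular formula: C12H10.
M = 12×12.011 + 10×1.008 = 154.21 g/mol.

154.21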